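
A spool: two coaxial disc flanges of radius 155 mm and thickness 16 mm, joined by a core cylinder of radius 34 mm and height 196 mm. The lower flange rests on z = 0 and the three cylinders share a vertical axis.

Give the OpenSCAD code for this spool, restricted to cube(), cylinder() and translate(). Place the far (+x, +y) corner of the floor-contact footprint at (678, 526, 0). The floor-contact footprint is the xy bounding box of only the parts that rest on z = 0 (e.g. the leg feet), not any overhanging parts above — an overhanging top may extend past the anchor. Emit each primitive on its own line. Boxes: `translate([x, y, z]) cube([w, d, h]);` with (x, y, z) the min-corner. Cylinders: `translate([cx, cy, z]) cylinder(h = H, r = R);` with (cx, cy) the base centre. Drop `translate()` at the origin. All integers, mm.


translate([523, 371, 0]) cylinder(h = 16, r = 155);
translate([523, 371, 16]) cylinder(h = 196, r = 34);
translate([523, 371, 212]) cylinder(h = 16, r = 155);


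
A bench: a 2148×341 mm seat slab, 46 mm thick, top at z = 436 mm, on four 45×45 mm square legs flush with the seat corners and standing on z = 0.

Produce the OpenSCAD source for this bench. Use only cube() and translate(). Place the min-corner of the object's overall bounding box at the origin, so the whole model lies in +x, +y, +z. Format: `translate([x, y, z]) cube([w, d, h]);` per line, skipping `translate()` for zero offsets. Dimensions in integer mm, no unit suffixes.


// leg_h = 436 − 46 = 390
translate([0, 0, 390]) cube([2148, 341, 46]);
cube([45, 45, 390]);
translate([0, 296, 0]) cube([45, 45, 390]);
translate([2103, 0, 0]) cube([45, 45, 390]);
translate([2103, 296, 0]) cube([45, 45, 390]);


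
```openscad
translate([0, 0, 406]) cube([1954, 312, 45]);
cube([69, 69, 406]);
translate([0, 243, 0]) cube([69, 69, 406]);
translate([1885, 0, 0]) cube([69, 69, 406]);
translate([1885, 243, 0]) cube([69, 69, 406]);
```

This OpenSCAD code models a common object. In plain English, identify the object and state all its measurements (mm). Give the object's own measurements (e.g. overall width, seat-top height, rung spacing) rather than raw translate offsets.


A long wooden bench with a 1954 mm (x) × 312 mm (y) seat, 45 mm thick, its top surface 451 mm above the floor. Four 69 mm square legs at the seat corners, flush with the edges, run from z = 0 to the seat underside.


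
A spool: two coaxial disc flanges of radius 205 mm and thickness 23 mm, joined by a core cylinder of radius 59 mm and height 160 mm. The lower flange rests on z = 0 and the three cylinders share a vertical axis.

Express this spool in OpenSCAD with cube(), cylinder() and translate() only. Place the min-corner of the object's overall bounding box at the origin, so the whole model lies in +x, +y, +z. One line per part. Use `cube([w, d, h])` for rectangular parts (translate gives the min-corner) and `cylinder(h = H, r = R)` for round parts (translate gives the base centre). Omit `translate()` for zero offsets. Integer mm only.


translate([205, 205, 0]) cylinder(h = 23, r = 205);
translate([205, 205, 23]) cylinder(h = 160, r = 59);
translate([205, 205, 183]) cylinder(h = 23, r = 205);


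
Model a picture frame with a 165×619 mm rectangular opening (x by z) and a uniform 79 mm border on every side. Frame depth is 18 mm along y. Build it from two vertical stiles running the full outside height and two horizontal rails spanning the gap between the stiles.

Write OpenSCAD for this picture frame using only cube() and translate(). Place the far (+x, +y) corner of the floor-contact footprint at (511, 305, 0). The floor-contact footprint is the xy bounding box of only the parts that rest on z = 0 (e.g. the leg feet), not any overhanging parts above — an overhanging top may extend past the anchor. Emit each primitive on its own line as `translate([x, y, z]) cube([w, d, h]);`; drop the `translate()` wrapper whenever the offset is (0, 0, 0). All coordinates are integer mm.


translate([188, 287, 0]) cube([79, 18, 777]);
translate([432, 287, 0]) cube([79, 18, 777]);
translate([267, 287, 0]) cube([165, 18, 79]);
translate([267, 287, 698]) cube([165, 18, 79]);


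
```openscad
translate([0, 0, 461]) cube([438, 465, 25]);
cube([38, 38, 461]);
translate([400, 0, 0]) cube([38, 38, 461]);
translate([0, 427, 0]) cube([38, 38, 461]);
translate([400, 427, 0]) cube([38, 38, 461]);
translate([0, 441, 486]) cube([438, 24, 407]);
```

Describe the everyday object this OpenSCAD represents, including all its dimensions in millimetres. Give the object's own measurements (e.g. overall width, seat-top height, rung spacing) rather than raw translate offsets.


A chair. The seat is a 438×465×25 mm slab with its top at z = 486 mm, on four 38×38 mm corner legs (flush with the seat edges, standing on z = 0). A flat backrest 24 mm thick, 407 mm tall, spans the full seat width and rises from the seat top along its +y edge, rear face flush with the rear of the seat.


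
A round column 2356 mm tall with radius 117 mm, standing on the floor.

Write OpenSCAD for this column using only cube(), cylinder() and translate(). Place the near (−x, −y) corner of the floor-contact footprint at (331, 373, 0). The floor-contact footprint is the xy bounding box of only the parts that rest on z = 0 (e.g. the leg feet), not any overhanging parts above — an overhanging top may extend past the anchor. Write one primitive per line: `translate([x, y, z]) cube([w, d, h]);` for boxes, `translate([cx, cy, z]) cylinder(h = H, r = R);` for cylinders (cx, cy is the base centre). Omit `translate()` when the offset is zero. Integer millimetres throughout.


translate([448, 490, 0]) cylinder(h = 2356, r = 117);


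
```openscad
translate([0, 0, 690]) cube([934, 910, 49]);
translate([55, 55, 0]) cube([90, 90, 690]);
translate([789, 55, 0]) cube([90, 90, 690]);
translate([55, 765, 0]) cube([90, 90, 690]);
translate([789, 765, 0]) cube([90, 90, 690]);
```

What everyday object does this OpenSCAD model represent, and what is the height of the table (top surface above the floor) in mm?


A table. The table height is 739 mm.

A 934×910×49 slab sits at z = 690 on four 90 mm square posts — a table. The top surface is at 690 + 49 = 739 mm.


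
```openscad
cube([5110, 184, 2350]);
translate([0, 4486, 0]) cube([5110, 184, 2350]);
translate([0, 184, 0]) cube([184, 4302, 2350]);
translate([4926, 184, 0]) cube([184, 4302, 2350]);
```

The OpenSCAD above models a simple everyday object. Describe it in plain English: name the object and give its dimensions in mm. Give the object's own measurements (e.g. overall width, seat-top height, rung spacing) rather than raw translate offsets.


The wall frame of a small rectangular building: four walls, each 2350 mm tall and 184 mm thick, enclosing a footprint 5110 mm (x) by 4670 mm (y) outside-to-outside, with no floor or roof. The front and back walls (the −y and +y sides) span the full width; the two side walls fit between them.


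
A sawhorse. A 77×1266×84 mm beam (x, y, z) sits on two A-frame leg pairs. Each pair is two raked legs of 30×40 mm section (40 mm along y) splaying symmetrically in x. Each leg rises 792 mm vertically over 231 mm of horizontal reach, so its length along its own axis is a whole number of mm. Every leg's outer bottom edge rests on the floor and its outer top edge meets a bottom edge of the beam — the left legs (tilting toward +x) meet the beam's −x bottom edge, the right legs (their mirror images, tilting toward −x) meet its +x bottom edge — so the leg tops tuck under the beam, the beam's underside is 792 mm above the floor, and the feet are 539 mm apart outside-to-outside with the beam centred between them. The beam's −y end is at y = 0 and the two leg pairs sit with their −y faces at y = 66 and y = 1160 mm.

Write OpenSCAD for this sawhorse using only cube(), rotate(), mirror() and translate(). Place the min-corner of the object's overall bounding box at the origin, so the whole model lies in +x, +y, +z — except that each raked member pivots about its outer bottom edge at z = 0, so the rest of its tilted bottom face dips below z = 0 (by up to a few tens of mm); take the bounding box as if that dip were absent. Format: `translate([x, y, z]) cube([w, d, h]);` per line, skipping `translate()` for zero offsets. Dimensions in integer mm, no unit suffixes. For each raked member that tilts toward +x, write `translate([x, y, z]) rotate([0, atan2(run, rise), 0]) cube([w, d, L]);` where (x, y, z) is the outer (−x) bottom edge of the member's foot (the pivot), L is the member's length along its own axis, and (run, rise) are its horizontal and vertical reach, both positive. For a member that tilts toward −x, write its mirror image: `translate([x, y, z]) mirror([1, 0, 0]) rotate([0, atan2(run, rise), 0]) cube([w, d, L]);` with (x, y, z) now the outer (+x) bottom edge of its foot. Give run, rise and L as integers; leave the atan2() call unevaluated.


// leg length = √(231² + 792²) = 825
// right-leg outer foot x = 2·231 + 77 = 539
// beam min-corner = (231, 0, 792)
translate([231, 0, 792]) cube([77, 1266, 84]);
translate([0, 66, 0]) rotate([0, atan2(231, 792), 0]) cube([30, 40, 825]);
translate([539, 66, 0]) mirror([1, 0, 0]) rotate([0, atan2(231, 792), 0]) cube([30, 40, 825]);
translate([0, 1160, 0]) rotate([0, atan2(231, 792), 0]) cube([30, 40, 825]);
translate([539, 1160, 0]) mirror([1, 0, 0]) rotate([0, atan2(231, 792), 0]) cube([30, 40, 825]);


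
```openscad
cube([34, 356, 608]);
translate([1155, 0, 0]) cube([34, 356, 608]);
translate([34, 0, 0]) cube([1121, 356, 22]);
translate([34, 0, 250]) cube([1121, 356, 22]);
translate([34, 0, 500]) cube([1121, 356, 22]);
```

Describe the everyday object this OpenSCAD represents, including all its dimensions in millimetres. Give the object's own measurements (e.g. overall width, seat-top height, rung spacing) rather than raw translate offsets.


An open bookshelf. Two side panels, each 34 mm thick, 356 mm deep and 608 mm tall, stand 1189 mm apart (outside-to-outside). Between them sit 3 shelves, each 22 mm thick and 356 mm deep, spanning the full gap between the sides. The bottom shelf rests on the floor (its underside at z = 0) and the clear gap between one shelf's top and the next shelf's underside is 228 mm.


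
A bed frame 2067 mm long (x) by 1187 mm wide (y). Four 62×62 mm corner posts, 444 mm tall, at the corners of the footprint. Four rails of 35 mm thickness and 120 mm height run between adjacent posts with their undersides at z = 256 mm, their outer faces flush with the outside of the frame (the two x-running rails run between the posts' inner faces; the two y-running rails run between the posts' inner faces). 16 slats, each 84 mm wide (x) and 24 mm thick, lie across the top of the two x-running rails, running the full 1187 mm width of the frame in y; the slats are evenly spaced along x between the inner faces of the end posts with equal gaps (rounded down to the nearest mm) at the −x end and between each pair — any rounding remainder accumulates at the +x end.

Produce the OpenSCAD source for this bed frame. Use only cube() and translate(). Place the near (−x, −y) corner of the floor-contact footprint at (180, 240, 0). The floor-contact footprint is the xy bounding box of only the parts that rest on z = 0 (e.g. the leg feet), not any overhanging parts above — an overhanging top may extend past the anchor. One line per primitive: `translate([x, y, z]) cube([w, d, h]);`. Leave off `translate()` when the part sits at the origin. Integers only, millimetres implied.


// slat z = rail_z + rail_h = 256 + 120 = 376
// slat gap = ⌊(1943 − 16·84) / 17⌋ = 35
translate([180, 240, 0]) cube([62, 62, 444]);
translate([180, 1365, 0]) cube([62, 62, 444]);
translate([2185, 240, 0]) cube([62, 62, 444]);
translate([2185, 1365, 0]) cube([62, 62, 444]);
translate([242, 240, 256]) cube([1943, 35, 120]);
translate([242, 1392, 256]) cube([1943, 35, 120]);
translate([180, 302, 256]) cube([35, 1063, 120]);
translate([2212, 302, 256]) cube([35, 1063, 120]);
translate([277, 240, 376]) cube([84, 1187, 24]);
translate([396, 240, 376]) cube([84, 1187, 24]);
translate([515, 240, 376]) cube([84, 1187, 24]);
translate([634, 240, 376]) cube([84, 1187, 24]);
translate([753, 240, 376]) cube([84, 1187, 24]);
translate([872, 240, 376]) cube([84, 1187, 24]);
translate([991, 240, 376]) cube([84, 1187, 24]);
translate([1110, 240, 376]) cube([84, 1187, 24]);
translate([1229, 240, 376]) cube([84, 1187, 24]);
translate([1348, 240, 376]) cube([84, 1187, 24]);
translate([1467, 240, 376]) cube([84, 1187, 24]);
translate([1586, 240, 376]) cube([84, 1187, 24]);
translate([1705, 240, 376]) cube([84, 1187, 24]);
translate([1824, 240, 376]) cube([84, 1187, 24]);
translate([1943, 240, 376]) cube([84, 1187, 24]);
translate([2062, 240, 376]) cube([84, 1187, 24]);


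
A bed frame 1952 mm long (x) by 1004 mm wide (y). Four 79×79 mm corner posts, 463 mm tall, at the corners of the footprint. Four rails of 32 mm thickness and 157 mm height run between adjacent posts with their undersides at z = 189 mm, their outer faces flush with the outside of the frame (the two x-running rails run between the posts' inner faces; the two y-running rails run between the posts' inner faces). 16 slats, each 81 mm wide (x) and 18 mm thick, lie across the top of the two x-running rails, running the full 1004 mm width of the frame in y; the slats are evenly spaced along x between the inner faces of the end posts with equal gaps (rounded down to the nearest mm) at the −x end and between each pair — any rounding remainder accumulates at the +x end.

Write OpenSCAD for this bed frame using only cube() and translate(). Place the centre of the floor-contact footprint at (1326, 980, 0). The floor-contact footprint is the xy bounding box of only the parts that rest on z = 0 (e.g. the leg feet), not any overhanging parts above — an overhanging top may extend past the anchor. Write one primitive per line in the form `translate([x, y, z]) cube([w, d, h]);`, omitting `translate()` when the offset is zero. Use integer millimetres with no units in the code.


translate([350, 478, 0]) cube([79, 79, 463]);
translate([350, 1403, 0]) cube([79, 79, 463]);
translate([2223, 478, 0]) cube([79, 79, 463]);
translate([2223, 1403, 0]) cube([79, 79, 463]);
translate([429, 478, 189]) cube([1794, 32, 157]);
translate([429, 1450, 189]) cube([1794, 32, 157]);
translate([350, 557, 189]) cube([32, 846, 157]);
translate([2270, 557, 189]) cube([32, 846, 157]);
translate([458, 478, 346]) cube([81, 1004, 18]);
translate([568, 478, 346]) cube([81, 1004, 18]);
translate([678, 478, 346]) cube([81, 1004, 18]);
translate([788, 478, 346]) cube([81, 1004, 18]);
translate([898, 478, 346]) cube([81, 1004, 18]);
translate([1008, 478, 346]) cube([81, 1004, 18]);
translate([1118, 478, 346]) cube([81, 1004, 18]);
translate([1228, 478, 346]) cube([81, 1004, 18]);
translate([1338, 478, 346]) cube([81, 1004, 18]);
translate([1448, 478, 346]) cube([81, 1004, 18]);
translate([1558, 478, 346]) cube([81, 1004, 18]);
translate([1668, 478, 346]) cube([81, 1004, 18]);
translate([1778, 478, 346]) cube([81, 1004, 18]);
translate([1888, 478, 346]) cube([81, 1004, 18]);
translate([1998, 478, 346]) cube([81, 1004, 18]);
translate([2108, 478, 346]) cube([81, 1004, 18]);


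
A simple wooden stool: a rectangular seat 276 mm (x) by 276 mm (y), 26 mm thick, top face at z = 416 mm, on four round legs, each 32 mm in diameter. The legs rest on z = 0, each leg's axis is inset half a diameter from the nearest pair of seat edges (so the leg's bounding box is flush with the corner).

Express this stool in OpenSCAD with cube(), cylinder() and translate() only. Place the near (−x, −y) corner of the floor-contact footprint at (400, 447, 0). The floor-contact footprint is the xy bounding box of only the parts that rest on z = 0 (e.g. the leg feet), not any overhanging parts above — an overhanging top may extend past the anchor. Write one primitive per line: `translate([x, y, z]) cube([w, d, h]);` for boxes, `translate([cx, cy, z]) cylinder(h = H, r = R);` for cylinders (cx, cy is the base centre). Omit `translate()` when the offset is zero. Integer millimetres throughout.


// leg_h = 416 - 26 = 390
translate([400, 447, 390]) cube([276, 276, 26]);
translate([416, 463, 0]) cylinder(h = 390, r = 16);
translate([660, 463, 0]) cylinder(h = 390, r = 16);
translate([416, 707, 0]) cylinder(h = 390, r = 16);
translate([660, 707, 0]) cylinder(h = 390, r = 16);


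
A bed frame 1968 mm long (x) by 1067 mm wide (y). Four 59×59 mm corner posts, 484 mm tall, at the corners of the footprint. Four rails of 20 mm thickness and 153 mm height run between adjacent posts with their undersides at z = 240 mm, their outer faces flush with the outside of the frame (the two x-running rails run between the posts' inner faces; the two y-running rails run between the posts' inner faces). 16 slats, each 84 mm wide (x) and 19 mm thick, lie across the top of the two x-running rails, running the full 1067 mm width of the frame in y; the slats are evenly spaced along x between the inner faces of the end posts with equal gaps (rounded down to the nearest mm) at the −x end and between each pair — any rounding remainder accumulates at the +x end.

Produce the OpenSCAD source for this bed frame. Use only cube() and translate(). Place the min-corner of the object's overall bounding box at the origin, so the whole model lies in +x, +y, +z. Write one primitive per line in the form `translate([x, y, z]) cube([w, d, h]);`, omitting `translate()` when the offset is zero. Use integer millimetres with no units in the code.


cube([59, 59, 484]);
translate([0, 1008, 0]) cube([59, 59, 484]);
translate([1909, 0, 0]) cube([59, 59, 484]);
translate([1909, 1008, 0]) cube([59, 59, 484]);
translate([59, 0, 240]) cube([1850, 20, 153]);
translate([59, 1047, 240]) cube([1850, 20, 153]);
translate([0, 59, 240]) cube([20, 949, 153]);
translate([1948, 59, 240]) cube([20, 949, 153]);
translate([88, 0, 393]) cube([84, 1067, 19]);
translate([201, 0, 393]) cube([84, 1067, 19]);
translate([314, 0, 393]) cube([84, 1067, 19]);
translate([427, 0, 393]) cube([84, 1067, 19]);
translate([540, 0, 393]) cube([84, 1067, 19]);
translate([653, 0, 393]) cube([84, 1067, 19]);
translate([766, 0, 393]) cube([84, 1067, 19]);
translate([879, 0, 393]) cube([84, 1067, 19]);
translate([992, 0, 393]) cube([84, 1067, 19]);
translate([1105, 0, 393]) cube([84, 1067, 19]);
translate([1218, 0, 393]) cube([84, 1067, 19]);
translate([1331, 0, 393]) cube([84, 1067, 19]);
translate([1444, 0, 393]) cube([84, 1067, 19]);
translate([1557, 0, 393]) cube([84, 1067, 19]);
translate([1670, 0, 393]) cube([84, 1067, 19]);
translate([1783, 0, 393]) cube([84, 1067, 19]);


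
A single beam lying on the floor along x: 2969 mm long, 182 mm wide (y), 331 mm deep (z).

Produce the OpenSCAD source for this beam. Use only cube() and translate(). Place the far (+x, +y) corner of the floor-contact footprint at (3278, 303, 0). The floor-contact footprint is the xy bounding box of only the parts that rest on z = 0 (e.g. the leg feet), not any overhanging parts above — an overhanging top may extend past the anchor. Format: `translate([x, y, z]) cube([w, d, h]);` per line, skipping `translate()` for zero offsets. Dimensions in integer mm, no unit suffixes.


translate([309, 121, 0]) cube([2969, 182, 331]);


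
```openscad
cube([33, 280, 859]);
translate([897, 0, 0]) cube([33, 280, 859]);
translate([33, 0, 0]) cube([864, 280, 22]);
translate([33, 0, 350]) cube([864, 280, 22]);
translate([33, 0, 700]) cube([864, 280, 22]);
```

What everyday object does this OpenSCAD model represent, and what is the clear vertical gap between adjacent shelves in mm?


A bookshelf. The clear shelf gap is 328 mm.

Two tall side panels with 3 horizontal boards between them — a bookshelf. The first two shelf undersides are at z = 0 and z = 350; with shelf thickness 22, the clear gap is 350 − 0 − 22 = 328 mm.


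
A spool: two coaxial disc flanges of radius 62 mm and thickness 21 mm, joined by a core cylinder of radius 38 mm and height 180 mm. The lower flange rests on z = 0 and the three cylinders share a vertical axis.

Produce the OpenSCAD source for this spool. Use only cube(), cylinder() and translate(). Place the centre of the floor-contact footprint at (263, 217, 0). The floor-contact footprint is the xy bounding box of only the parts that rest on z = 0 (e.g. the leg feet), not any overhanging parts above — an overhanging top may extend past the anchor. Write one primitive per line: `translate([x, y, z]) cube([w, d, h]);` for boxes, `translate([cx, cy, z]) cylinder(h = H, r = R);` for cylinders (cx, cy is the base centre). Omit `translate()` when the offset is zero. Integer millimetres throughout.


translate([263, 217, 0]) cylinder(h = 21, r = 62);
translate([263, 217, 21]) cylinder(h = 180, r = 38);
translate([263, 217, 201]) cylinder(h = 21, r = 62);


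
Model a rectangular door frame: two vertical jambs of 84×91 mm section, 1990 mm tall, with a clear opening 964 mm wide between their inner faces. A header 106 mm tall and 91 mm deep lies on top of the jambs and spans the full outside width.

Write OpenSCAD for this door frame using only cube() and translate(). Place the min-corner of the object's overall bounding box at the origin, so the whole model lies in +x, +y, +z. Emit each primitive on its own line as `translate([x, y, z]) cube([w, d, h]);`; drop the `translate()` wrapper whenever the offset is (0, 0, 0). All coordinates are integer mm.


cube([84, 91, 1990]);
translate([1048, 0, 0]) cube([84, 91, 1990]);
translate([0, 0, 1990]) cube([1132, 91, 106]);


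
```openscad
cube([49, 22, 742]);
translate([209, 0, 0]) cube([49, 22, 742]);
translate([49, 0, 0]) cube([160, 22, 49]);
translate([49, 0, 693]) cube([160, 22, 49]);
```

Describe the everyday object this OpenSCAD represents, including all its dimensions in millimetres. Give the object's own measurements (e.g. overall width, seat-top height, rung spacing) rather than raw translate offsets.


A rectangular picture frame lying in the x–z plane (depth along y). The opening is 160 mm wide (x) by 644 mm tall (z), surrounded by a border 49 mm wide on all four sides. The frame is 22 mm deep and is made of two full-height vertical stiles with two horizontal rails fitted between them.


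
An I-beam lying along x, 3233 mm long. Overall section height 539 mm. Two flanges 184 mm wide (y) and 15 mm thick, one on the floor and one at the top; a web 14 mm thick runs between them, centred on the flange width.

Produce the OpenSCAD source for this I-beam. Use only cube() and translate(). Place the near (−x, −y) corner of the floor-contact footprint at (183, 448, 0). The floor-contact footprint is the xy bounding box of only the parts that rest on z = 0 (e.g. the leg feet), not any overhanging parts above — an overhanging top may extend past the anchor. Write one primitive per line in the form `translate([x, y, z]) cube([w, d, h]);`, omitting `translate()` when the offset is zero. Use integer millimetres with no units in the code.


translate([183, 448, 0]) cube([3233, 184, 15]);
translate([183, 533, 15]) cube([3233, 14, 509]);
translate([183, 448, 524]) cube([3233, 184, 15]);


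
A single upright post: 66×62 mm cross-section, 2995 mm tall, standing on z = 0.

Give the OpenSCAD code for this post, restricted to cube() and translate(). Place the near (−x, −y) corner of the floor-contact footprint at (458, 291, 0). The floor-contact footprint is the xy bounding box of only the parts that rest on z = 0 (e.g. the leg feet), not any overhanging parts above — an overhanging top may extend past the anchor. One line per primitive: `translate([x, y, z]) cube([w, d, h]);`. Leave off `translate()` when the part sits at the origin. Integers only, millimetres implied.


translate([458, 291, 0]) cube([66, 62, 2995]);


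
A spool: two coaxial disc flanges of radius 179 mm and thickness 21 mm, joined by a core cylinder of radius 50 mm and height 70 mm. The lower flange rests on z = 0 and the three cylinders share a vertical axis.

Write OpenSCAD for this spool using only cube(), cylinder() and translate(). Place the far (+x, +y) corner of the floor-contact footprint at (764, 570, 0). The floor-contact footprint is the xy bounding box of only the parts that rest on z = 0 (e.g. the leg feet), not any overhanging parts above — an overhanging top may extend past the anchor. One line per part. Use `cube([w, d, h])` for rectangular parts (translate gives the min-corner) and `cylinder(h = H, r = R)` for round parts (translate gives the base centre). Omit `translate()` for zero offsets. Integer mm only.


translate([585, 391, 0]) cylinder(h = 21, r = 179);
translate([585, 391, 21]) cylinder(h = 70, r = 50);
translate([585, 391, 91]) cylinder(h = 21, r = 179);


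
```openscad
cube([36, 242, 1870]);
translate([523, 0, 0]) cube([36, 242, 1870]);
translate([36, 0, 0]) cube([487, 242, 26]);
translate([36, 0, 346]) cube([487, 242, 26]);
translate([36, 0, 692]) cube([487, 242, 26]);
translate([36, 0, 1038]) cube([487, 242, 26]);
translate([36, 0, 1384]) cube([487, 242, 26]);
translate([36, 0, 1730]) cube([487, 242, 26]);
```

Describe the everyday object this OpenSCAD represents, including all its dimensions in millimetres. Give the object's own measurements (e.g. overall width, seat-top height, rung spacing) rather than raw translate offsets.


An open bookshelf. Two side panels, each 36 mm thick, 242 mm deep and 1870 mm tall, stand 559 mm apart (outside-to-outside). Between them sit 6 shelves, each 26 mm thick and 242 mm deep, spanning the full gap between the sides. The bottom shelf rests on the floor (its underside at z = 0) and the clear gap between one shelf's top and the next shelf's underside is 320 mm.


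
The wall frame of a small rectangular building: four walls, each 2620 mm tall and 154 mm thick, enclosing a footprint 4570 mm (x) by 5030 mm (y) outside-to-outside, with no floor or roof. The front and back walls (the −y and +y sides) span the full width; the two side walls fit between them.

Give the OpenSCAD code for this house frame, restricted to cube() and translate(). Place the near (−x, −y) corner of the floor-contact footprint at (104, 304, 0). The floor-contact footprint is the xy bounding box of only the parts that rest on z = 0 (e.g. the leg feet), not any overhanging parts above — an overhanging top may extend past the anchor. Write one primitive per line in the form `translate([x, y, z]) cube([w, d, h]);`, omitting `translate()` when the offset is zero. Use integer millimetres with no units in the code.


translate([104, 304, 0]) cube([4570, 154, 2620]);
translate([104, 5180, 0]) cube([4570, 154, 2620]);
translate([104, 458, 0]) cube([154, 4722, 2620]);
translate([4520, 458, 0]) cube([154, 4722, 2620]);


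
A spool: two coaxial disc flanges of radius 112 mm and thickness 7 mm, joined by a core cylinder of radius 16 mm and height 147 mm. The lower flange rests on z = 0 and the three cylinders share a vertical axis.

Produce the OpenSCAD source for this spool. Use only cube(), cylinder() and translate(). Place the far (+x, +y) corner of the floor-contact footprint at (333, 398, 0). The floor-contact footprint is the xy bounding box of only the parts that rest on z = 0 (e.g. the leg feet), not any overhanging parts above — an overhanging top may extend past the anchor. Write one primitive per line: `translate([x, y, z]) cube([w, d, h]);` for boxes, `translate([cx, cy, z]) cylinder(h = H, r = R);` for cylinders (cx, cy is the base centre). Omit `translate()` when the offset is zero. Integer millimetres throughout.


translate([221, 286, 0]) cylinder(h = 7, r = 112);
translate([221, 286, 7]) cylinder(h = 147, r = 16);
translate([221, 286, 154]) cylinder(h = 7, r = 112);


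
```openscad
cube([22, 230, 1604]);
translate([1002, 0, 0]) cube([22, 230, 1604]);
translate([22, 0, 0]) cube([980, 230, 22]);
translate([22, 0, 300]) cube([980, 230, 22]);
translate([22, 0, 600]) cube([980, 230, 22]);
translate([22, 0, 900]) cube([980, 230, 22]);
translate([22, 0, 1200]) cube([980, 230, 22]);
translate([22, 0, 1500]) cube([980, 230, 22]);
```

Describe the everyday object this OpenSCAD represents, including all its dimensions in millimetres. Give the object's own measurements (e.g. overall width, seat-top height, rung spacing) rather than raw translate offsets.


An open bookshelf. Two side panels, each 22 mm thick, 230 mm deep and 1604 mm tall, stand 1024 mm apart (outside-to-outside). Between them sit 6 shelves, each 22 mm thick and 230 mm deep, spanning the full gap between the sides. The bottom shelf rests on the floor (its underside at z = 0) and the clear gap between one shelf's top and the next shelf's underside is 278 mm.


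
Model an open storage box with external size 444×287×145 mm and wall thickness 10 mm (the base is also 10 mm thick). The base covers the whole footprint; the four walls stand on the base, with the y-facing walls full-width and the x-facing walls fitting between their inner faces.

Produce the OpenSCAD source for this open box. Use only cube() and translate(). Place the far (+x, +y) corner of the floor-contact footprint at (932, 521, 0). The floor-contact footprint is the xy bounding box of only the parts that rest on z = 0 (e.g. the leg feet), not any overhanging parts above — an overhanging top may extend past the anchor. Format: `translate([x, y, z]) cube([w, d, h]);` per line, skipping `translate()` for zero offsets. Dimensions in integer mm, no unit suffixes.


translate([488, 234, 0]) cube([444, 287, 10]);
translate([488, 234, 10]) cube([444, 10, 135]);
translate([488, 511, 10]) cube([444, 10, 135]);
translate([488, 244, 10]) cube([10, 267, 135]);
translate([922, 244, 10]) cube([10, 267, 135]);


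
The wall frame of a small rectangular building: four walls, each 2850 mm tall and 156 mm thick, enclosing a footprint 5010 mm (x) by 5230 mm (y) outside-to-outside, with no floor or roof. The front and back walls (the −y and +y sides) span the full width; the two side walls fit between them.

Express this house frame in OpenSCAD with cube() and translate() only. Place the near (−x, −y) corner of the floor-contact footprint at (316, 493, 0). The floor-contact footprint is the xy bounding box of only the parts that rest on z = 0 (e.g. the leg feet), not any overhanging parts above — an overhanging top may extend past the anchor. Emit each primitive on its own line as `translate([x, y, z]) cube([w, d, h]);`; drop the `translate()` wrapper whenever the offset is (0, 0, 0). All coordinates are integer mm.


translate([316, 493, 0]) cube([5010, 156, 2850]);
translate([316, 5567, 0]) cube([5010, 156, 2850]);
translate([316, 649, 0]) cube([156, 4918, 2850]);
translate([5170, 649, 0]) cube([156, 4918, 2850]);


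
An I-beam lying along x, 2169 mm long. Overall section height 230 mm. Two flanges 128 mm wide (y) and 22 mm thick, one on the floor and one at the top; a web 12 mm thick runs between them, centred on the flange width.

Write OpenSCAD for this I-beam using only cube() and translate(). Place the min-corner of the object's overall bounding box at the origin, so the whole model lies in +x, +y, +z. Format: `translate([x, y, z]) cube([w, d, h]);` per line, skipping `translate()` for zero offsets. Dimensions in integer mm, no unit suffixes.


cube([2169, 128, 22]);
translate([0, 58, 22]) cube([2169, 12, 186]);
translate([0, 0, 208]) cube([2169, 128, 22]);


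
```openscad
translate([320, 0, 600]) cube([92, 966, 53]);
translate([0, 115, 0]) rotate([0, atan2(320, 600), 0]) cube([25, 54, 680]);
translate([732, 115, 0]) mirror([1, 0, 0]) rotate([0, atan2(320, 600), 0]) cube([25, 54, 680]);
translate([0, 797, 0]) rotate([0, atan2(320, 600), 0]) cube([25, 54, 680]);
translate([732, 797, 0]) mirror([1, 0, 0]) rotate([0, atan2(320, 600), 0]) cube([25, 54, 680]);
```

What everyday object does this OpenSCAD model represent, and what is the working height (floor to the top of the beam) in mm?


A sawhorse. The overall height is 653 mm.

A beam across two mirrored pairs of raked legs — a sawhorse. The beam's underside is at z = 600 (matching the legs' vertical rise in atan2(320, 600)) and the beam is 53 mm tall, so its top is at 600 + 53 = 653 mm. The raked legs top out at the beam's underside, so that is the highest point.


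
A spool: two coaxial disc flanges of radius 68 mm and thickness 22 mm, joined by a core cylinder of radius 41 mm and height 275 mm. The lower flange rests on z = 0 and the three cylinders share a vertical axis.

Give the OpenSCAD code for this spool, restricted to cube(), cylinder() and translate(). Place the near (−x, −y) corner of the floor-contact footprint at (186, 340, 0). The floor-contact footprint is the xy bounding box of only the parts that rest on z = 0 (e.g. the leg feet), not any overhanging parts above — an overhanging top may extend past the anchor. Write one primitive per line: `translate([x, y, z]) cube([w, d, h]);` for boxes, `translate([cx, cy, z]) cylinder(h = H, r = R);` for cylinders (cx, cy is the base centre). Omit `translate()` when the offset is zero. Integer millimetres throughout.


translate([254, 408, 0]) cylinder(h = 22, r = 68);
translate([254, 408, 22]) cylinder(h = 275, r = 41);
translate([254, 408, 297]) cylinder(h = 22, r = 68);


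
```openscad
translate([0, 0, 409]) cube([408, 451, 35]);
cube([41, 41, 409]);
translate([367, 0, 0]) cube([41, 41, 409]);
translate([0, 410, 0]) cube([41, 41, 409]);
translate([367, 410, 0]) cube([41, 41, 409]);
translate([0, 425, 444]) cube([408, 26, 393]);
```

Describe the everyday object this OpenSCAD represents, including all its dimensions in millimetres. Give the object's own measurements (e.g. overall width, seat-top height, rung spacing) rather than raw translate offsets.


A chair. The seat is a 408×451×35 mm slab with its top at z = 444 mm, on four 41×41 mm corner legs (flush with the seat edges, standing on z = 0). A flat backrest 26 mm thick, 393 mm tall, spans the full seat width and rises from the seat top along its +y edge, rear face flush with the rear of the seat.


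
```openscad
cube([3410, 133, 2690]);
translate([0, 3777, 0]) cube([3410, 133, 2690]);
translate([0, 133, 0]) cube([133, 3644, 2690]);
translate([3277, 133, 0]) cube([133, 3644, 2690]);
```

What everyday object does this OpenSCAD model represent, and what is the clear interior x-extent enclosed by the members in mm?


A house (or room) frame. The interior width is 3144 mm.

Four 2690 mm walls enclosing a rectangle with no floor or roof — a room or house frame. Outside width is 3410 mm and wall thickness is 133 mm, so the interior width is 3410 − 2 × 133 = 3144 mm.


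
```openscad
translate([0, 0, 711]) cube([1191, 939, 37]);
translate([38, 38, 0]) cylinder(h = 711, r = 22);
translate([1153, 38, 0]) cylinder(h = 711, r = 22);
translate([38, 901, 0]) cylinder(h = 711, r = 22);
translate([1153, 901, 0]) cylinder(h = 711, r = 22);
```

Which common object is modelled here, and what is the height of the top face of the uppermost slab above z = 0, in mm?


A table. The table height is 748 mm.

A 1191×939×37 slab sits at z = 711 on four Ø44 mm round legs — a table. The top surface is at 711 + 37 = 748 mm.


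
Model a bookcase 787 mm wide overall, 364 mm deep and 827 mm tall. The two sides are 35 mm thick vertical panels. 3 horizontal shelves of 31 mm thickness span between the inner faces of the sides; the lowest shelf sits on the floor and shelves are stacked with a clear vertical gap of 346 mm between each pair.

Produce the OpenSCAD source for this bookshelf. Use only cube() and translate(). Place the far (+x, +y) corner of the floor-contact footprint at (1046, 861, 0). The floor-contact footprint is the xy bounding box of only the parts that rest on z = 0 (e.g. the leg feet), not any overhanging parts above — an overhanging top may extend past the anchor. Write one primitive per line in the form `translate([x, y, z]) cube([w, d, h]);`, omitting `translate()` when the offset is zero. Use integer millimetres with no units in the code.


translate([259, 497, 0]) cube([35, 364, 827]);
translate([1011, 497, 0]) cube([35, 364, 827]);
translate([294, 497, 0]) cube([717, 364, 31]);
translate([294, 497, 377]) cube([717, 364, 31]);
translate([294, 497, 754]) cube([717, 364, 31]);


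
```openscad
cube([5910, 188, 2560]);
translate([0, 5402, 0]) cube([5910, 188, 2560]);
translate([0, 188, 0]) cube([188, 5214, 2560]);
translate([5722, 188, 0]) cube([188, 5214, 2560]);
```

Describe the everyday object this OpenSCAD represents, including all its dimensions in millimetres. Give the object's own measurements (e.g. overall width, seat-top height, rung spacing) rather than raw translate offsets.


The wall frame of a small rectangular building: four walls, each 2560 mm tall and 188 mm thick, enclosing a footprint 5910 mm (x) by 5590 mm (y) outside-to-outside, with no floor or roof. The front and back walls (the −y and +y sides) span the full width; the two side walls fit between them.


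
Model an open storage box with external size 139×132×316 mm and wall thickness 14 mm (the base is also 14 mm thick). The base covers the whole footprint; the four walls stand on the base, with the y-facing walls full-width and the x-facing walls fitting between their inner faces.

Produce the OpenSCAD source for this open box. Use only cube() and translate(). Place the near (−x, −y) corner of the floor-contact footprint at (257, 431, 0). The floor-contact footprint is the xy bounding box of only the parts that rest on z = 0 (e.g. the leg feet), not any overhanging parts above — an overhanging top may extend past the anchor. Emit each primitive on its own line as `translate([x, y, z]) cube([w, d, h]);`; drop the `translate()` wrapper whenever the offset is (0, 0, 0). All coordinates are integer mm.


translate([257, 431, 0]) cube([139, 132, 14]);
translate([257, 431, 14]) cube([139, 14, 302]);
translate([257, 549, 14]) cube([139, 14, 302]);
translate([257, 445, 14]) cube([14, 104, 302]);
translate([382, 445, 14]) cube([14, 104, 302]);


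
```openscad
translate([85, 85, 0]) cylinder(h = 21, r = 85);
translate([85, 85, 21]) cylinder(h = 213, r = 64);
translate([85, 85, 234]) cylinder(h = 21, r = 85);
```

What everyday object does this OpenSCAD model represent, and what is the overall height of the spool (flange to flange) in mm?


A spool. The overall height is 255 mm.

Three coaxial cylinders, large–small–large — a spool. Two 21 mm flanges and a 213 mm core give 21 + 213 + 21 = 255 mm.


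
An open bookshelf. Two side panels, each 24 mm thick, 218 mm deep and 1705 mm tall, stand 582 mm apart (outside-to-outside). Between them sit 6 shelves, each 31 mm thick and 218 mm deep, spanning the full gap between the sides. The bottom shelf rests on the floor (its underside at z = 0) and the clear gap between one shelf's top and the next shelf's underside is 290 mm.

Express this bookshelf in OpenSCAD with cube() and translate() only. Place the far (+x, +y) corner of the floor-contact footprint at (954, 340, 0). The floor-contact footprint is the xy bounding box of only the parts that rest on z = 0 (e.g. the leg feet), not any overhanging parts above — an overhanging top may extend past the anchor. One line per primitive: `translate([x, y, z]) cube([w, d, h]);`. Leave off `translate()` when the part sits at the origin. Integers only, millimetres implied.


translate([372, 122, 0]) cube([24, 218, 1705]);
translate([930, 122, 0]) cube([24, 218, 1705]);
translate([396, 122, 0]) cube([534, 218, 31]);
translate([396, 122, 321]) cube([534, 218, 31]);
translate([396, 122, 642]) cube([534, 218, 31]);
translate([396, 122, 963]) cube([534, 218, 31]);
translate([396, 122, 1284]) cube([534, 218, 31]);
translate([396, 122, 1605]) cube([534, 218, 31]);


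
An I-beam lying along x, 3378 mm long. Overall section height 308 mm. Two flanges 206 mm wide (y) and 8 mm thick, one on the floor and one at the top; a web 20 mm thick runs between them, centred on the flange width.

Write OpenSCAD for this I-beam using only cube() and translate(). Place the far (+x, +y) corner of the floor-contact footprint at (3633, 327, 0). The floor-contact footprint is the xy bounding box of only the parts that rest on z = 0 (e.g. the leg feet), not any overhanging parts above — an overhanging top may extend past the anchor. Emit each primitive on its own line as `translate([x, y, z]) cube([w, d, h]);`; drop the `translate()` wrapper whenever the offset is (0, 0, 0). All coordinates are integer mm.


translate([255, 121, 0]) cube([3378, 206, 8]);
translate([255, 214, 8]) cube([3378, 20, 292]);
translate([255, 121, 300]) cube([3378, 206, 8]);
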